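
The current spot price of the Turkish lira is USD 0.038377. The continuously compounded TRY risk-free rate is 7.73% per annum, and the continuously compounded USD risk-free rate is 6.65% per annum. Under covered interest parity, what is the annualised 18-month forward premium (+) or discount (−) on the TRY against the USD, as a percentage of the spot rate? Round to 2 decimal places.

-1.07%

T = 18/12 years.
CIP forward (USD per TRY) = 0.038377 × 1.1048947/1.1229397 = 0.037760304.
Annualised premium = (F − S)/S × (1/T) = (0.037760304 − 0.038377)/0.038377 ÷ (18/12) = -1.07%.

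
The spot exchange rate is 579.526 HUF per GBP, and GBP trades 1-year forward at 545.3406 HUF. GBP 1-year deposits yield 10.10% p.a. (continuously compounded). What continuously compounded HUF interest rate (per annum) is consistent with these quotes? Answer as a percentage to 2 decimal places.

4.02%

T = 1 year.
By CIP, F/S equals the HUF-to-GBP growth ratio: 545.3406/579.526 = 0.9410114.
The GBP side grows by e^(0.1010×1) = 1.1062766.
That pins the HUF growth at 1.0410189.
r = ln(1.0410189)/1 = 0.040200 → 4.02%.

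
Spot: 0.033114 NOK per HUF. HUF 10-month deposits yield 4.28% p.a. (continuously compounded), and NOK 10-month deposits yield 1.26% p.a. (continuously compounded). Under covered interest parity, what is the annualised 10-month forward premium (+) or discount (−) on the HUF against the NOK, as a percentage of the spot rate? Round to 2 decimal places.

T = 10/12 years.
F = S · g_NOK/g_HUF = 0.033114 × 1.0105553/1.0363104 = 0.032291028.
Annualised premium = (F − S)/S × (1/T) = (0.032291028 − 0.033114)/0.033114 ÷ (10/12) = -2.98%.

-2.98%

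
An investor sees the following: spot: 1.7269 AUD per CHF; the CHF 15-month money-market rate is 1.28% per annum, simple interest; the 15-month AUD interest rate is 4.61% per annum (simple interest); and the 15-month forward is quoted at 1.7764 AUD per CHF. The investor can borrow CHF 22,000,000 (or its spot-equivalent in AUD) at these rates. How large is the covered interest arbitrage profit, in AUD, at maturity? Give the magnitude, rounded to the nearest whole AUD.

AUD 474,985

T = 15/12 years.
Invest the CHF and cover forward: 22,000,000 × 1.016000 × 1.7764 = AUD 39,706,092.80.
Convert at spot and invest in AUD: 22,000,000 × 1.7269 × 1.057625 = AUD 40,181,077.48.
The quoted forward undervalues CHF, so borrow CHF, convert to AUD at spot, deposit the AUD at 4.61%, and buy CHF forward at 1.7764 to cover the loan.
The gap between the two covered legs is AUD 474,985.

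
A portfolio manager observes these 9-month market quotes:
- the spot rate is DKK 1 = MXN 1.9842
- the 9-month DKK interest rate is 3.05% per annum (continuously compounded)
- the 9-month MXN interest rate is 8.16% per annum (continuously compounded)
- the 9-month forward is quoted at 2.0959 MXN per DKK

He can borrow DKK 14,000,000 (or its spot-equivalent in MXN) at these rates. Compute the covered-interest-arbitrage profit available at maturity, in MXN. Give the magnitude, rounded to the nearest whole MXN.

MXN 489,586

T = 9/12 years.
Route A — deposit DKK, sell forward: 14,000,000 × 1.0231386392 × 2.0959 = MXN 30,021,547.83.
Route B — convert at spot, deposit MXN: 14,000,000 × 1.9842 × 1.0631115152 = MXN 29,531,962.16.
The quoted forward overvalues DKK, so borrow MXN, buy DKK at spot, deposit the DKK at 3.05%, and sell the proceeds forward at 2.0959.
Arbitrage profit = |30,021,547.83 − 29,531,962.16| = MXN 489,586.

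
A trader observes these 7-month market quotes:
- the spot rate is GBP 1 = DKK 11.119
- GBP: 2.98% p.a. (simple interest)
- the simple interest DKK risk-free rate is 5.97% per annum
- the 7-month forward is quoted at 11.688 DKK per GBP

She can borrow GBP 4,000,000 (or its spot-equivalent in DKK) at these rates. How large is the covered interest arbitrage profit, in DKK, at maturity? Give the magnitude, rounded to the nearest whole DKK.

T = 7/12 years.
Keep in GBP, deliver into the forward: 4,000,000·1.0173833333·11.688 = DKK 47,564,705.60.
Swap to DKK now, deposit: 4,000,000·11.119·1.034825 = DKK 46,024,876.70.
The quoted forward overvalues GBP, so borrow DKK, buy GBP at spot, deposit the GBP at 2.98%, and sell the proceeds forward at 11.688.
Profit = 47,564,705.60 − 46,024,876.70 = DKK 1,539,829.

DKK 1,539,829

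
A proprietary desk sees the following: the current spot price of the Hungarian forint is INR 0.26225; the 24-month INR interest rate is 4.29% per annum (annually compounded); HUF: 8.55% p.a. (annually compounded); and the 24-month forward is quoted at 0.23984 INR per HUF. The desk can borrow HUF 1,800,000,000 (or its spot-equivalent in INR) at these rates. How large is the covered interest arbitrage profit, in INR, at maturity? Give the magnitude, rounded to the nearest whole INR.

INR 4,729,981

T = 2 years.
Route A — deposit HUF, sell forward: 1,800,000,000 × 1.17831025 × 0.23984 = INR 508,690,674.65.
Route B — convert at spot, deposit INR: 1,800,000,000 × 0.26225 × 1.08764041 = INR 513,420,655.54.
The quoted forward undervalues HUF, so borrow HUF, convert to INR at spot, deposit the INR at 4.29%, and buy HUF forward at 0.23984 to cover the loan.
Profit = 513,420,655.54 − 508,690,674.65 = INR 4,729,981.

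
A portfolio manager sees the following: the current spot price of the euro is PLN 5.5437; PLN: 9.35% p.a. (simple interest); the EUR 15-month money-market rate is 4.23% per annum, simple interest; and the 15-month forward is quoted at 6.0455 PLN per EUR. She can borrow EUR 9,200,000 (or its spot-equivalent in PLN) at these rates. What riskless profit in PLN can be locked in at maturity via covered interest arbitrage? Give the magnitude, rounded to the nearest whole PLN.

PLN 1,596,530

T = 15/12 years.
Keep in EUR, deliver into the forward: 9,200,000·1.052875·6.0455 = PLN 58,559,433.48.
Swap to PLN now, deposit: 9,200,000·5.5437·1.116875 = PLN 56,962,903.43.
The quoted forward overvalues EUR, so borrow PLN, buy EUR at spot, deposit the EUR at 4.23%, and sell the proceeds forward at 6.0455.
Profit = 58,559,433.48 − 56,962,903.43 = PLN 1,596,530.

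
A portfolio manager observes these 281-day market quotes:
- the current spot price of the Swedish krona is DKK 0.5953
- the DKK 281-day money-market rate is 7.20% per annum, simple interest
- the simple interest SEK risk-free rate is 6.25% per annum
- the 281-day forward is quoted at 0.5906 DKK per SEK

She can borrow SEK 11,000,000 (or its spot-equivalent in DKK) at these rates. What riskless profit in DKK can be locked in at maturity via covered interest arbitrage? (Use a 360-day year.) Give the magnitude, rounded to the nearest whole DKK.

DKK 102,780

T = 281/360 years.
Invest the SEK and cover forward: 11,000,000 × 1.048784722 × 0.5906 = DKK 6,813,534.82.
Convert at spot and invest in DKK: 11,000,000 × 0.5953 × 1.056200 = DKK 6,916,314.46.
The quoted forward undervalues SEK, so borrow SEK, convert to DKK at spot, deposit the DKK at 7.20%, and buy SEK forward at 0.5906 to cover the loan.
Profit = 6,916,314.46 − 6,813,534.82 = DKK 102,780.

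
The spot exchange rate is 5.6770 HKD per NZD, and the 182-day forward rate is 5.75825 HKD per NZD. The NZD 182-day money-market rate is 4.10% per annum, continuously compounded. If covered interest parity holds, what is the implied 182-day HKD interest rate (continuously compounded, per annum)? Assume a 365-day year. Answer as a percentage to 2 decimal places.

6.95%

T = 182/365 years.
F/S = 5.75825/5.677 = 1.0143121 = (growth of HKD) / (growth of NZD).
The NZD side grows by e^(0.0410×182/365) = 1.0206542.
So the HKD growth factor = 1.0352619.
Take logs: ln 1.0352619 / (182/365) = 0.069499, so 6.95%.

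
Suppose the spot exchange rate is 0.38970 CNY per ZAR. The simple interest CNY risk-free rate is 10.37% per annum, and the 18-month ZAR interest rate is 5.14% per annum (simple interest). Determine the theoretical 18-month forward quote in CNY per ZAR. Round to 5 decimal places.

T = 18/12 years.
Growth of 1 CNY over T: 1 + 0.1037×18/12 = 1.155550.
ZAR growth factor: 1 + 0.0514×18/12 = 1.077100.
Forward (CNY per ZAR) = 0.3897 × 1.155550 / 1.077100 = 0.4180836.

0.41808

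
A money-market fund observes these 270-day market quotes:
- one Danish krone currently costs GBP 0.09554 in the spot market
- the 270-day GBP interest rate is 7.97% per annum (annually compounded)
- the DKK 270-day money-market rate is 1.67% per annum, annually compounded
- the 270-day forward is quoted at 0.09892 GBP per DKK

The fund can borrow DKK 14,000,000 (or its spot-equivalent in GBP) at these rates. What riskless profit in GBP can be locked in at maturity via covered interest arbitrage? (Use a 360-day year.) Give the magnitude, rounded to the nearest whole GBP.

GBP 14,552

T = 270/360 years.
Invest the DKK and cover forward: 14,000,000 × 1.012499034 × 0.09892 = GBP 1,402,189.66.
Convert at spot and invest in GBP: 14,000,000 × 0.09554 × 1.059198424 = GBP 1,416,741.44.
The quoted forward undervalues DKK, so borrow DKK, convert to GBP at spot, deposit the GBP at 7.97%, and buy DKK forward at 0.09892 to cover the loan.
Arbitrage profit = |1,402,189.66 − 1,416,741.44| = GBP 14,552.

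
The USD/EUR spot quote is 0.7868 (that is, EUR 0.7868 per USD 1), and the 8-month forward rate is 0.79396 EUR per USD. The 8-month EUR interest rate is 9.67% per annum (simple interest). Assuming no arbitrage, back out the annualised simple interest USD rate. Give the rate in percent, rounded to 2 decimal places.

T = 8/12 years.
F/S = 0.79396/0.7868 = 1.0091002 = (growth of EUR) / (growth of USD).
The EUR side grows by 1 + 0.0967×8/12 = 1.0644667.
Hence g_USD = 1.0548672.
r = (1.0548672 − 1)/(8/12) = 0.082301 → 8.23%.

8.23%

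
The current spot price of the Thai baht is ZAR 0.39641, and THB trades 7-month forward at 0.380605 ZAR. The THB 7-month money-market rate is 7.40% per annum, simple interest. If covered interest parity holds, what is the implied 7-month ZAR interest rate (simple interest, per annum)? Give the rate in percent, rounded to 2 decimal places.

0.27%

T = 7/12 years.
By CIP, F/S equals the ZAR-to-THB growth ratio: 0.380605/0.39641 = 0.9601297.
THB growth factor: 1 + 0.0740×7/12 = 1.0431667.
So the ZAR growth factor = 1.0015753.
r = (1.0015753 − 1)/(7/12) = 0.002701 → 0.27%.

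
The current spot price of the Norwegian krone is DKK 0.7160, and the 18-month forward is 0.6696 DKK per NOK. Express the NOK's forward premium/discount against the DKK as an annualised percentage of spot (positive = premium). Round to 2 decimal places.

-4.32%

T = 18/12 years.
Period premium: (0.6696 − 0.716)/0.716 = -0.0648045.
Annualise by dividing by T: -0.0648045 / (18/12) = -0.043203 → -4.32%.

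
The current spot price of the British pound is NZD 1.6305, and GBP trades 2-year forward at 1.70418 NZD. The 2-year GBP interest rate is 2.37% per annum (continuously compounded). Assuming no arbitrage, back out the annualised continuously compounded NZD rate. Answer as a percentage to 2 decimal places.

4.58%

T = 2 years.
By CIP, F/S equals the NZD-to-GBP growth ratio: 1.70418/1.6305 = 1.0451886.
The GBP side grows by e^(0.0237×2) = 1.0485413.
Hence g_NZD = 1.0959234.
Take logs: ln 1.0959234 / 2 = 0.045799, so 4.58%.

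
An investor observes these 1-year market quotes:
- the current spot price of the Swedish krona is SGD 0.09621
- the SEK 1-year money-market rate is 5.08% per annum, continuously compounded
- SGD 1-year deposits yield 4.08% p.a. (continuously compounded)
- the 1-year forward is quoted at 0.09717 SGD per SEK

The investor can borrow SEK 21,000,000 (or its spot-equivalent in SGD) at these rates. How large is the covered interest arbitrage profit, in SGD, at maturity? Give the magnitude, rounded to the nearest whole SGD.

T = 1 year.
Keep in SEK, deliver into the forward: 21,000,000·1.05211245·0.09717 = SGD 2,146,909.10.
Swap to SGD now, deposit: 21,000,000·0.09621·1.041643756 = SGD 2,104,547.46.
The quoted forward overvalues SEK, so borrow SGD, buy SEK at spot, deposit the SEK at 5.08%, and sell the proceeds forward at 0.09717.
Profit = 2,146,909.10 − 2,104,547.46 = SGD 42,362.

SGD 42,362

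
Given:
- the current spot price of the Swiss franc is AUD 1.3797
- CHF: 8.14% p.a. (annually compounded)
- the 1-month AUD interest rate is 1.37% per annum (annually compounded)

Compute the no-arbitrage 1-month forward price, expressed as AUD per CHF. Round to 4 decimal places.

1.3723

T = 1/12 years.
AUD growth factor: (1 + 0.0137)^(1/12) = 1.0011346.
CHF growth factor: (1 + 0.0814)^(1/12) = 1.0065427.
So F = 1.3797 × 1.0011346 / 1.0065427 = 1.372287 (AUD/CHF).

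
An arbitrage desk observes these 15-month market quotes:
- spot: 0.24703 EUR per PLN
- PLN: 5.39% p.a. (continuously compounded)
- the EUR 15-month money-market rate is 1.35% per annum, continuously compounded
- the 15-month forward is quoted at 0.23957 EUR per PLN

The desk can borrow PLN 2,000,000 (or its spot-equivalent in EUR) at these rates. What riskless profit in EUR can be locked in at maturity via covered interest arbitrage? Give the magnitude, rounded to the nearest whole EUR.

EUR 10,066

T = 15/12 years.
Route A — deposit PLN, sell forward: 2,000,000 × 1.06969654 × 0.23957 = EUR 512,534.40.
Route B — convert at spot, deposit EUR: 2,000,000 × 0.24703 × 1.01701819 = EUR 502,468.01.
The quoted forward overvalues PLN, so borrow EUR, buy PLN at spot, deposit the PLN at 5.39%, and sell the proceeds forward at 0.23957.
The gap between the two covered legs is EUR 10,066.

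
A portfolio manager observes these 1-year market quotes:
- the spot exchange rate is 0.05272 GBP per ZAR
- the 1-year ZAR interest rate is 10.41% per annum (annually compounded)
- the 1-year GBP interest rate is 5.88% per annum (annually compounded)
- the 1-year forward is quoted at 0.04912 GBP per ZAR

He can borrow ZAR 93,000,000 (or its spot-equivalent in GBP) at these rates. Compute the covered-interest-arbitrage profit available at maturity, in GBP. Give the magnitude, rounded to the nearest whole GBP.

T = 1 year.
Keep in ZAR, deliver into the forward: 93,000,000·1.104100·0.04912 = GBP 5,043,705.46.
Swap to GBP now, deposit: 93,000,000·0.05272·1.058800 = GBP 5,191,254.05.
The quoted forward undervalues ZAR, so borrow ZAR, convert to GBP at spot, deposit the GBP at 5.88%, and buy ZAR forward at 0.04912 to cover the loan.
Arbitrage profit = |5,043,705.46 − 5,191,254.05| = GBP 147,549.

GBP 147,549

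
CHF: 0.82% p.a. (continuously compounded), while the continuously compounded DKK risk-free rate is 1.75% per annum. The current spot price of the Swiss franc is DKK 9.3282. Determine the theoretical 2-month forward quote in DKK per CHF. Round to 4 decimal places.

T = 2/12 years.
DKK growth factor: e^(0.0175×2/12) = 1.0029209.
CHF accumulates by e^(0.0082×2/12) = 1.0013676.
So F = 9.3282 × 1.0029209 / 1.0013676 = 9.342670 (DKK/CHF).

9.3427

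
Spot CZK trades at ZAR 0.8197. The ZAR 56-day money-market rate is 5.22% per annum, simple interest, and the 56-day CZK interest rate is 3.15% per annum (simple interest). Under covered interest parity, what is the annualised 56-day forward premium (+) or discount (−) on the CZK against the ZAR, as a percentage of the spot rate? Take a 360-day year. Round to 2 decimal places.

+2.06%

T = 56/360 years.
F = S · g_ZAR/g_CZK = 0.8197 × 1.008120/1.004900 = 0.8223266.
(F − S)/S ÷ T = (0.8223266 − 0.8197)/0.8197/(56/360) = 0.020599 → 2.06%.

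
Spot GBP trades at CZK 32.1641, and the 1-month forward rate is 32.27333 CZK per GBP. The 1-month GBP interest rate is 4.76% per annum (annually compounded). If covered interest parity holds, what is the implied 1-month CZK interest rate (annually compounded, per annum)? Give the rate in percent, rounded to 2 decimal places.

T = 1/12 years.
CIP gives F = S · g_CZK/g_GBP, so g_CZK/g_GBP = 32.27333/32.1641 = 1.0033960.
GBP growth factor: (1 + 0.0476)^(1/12) = 1.0038827.
Hence g_CZK = 1.0072919.
Annualise: 1.0072919^(12/1) − 1 = 0.091099 = 9.11%.

9.11%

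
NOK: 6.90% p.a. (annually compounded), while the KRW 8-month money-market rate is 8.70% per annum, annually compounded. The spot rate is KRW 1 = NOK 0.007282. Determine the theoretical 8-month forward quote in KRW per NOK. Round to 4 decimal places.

T = 8/12 years.
Growth of 1 NOK over T: (1 + 0.0690)^(8/12) = 1.045486598.
KRW growth factor: (1 + 0.0870)^(8/12) = 1.057189958.
So F = 0.007282 × 1.045486598 / 1.057189958 = 0.00720138642 (NOK/KRW).
Quoted the other way: 1/0.00720138642 = 138.8621 KRW per NOK.

138.8621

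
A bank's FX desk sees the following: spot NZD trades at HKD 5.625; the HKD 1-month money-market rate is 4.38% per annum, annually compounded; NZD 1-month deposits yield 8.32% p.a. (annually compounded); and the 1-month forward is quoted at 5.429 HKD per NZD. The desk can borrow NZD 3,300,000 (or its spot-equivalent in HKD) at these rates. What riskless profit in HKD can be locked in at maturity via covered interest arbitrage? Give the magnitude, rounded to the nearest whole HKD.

HKD 593,514

T = 1/12 years.
Invest the NZD and cover forward: 3,300,000 × 1.0066821955 × 5.429 = HKD 18,035,416.21.
Convert at spot and invest in HKD: 3,300,000 × 5.625 × 1.0035787134 = HKD 18,628,929.87.
The quoted forward undervalues NZD, so borrow NZD, convert to HKD at spot, deposit the HKD at 4.38%, and buy NZD forward at 5.429 to cover the loan.
The gap between the two covered legs is HKD 593,514.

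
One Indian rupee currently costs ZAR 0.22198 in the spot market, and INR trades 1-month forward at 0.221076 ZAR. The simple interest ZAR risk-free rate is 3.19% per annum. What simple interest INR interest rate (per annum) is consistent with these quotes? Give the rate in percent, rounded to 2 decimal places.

8.11%

T = 1/12 years.
CIP gives F = S · g_ZAR/g_INR, so g_ZAR/g_INR = 0.221076/0.22198 = 0.9959276.
The ZAR side grows by 1 + 0.0319×1/12 = 1.0026583.
Hence g_INR = 1.0067582.
r = (1.0067582 − 1)/(1/12) = 0.081098 → 8.11%.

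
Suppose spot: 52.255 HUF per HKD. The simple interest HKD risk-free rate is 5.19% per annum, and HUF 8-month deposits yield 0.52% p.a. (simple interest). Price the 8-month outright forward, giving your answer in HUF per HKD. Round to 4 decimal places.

T = 8/12 years.
Growth of 1 HUF over T: 1 + 0.0052×8/12 = 1.00346667.
Growth of 1 HKD over T: 1 + 0.0519×8/12 = 1.034600.
CIP: F = S · (grow HUF)/(grow HKD) = 52.255 × 1.00346667/1.034600 = 50.682535 HUF per HKD.

50.6825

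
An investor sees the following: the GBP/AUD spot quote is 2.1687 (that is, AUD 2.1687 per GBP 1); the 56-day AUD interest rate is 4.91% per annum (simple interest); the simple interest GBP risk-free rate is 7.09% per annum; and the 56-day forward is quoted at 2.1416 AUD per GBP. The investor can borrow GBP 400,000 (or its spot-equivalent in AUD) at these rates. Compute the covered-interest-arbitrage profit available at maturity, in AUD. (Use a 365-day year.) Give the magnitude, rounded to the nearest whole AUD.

AUD 8,056

T = 56/365 years.
Invest the GBP and cover forward: 400,000 × 1.01087781 × 2.1416 = AUD 865,958.37.
Convert at spot and invest in AUD: 400,000 × 2.1687 × 1.00753315 = AUD 874,014.86.
The quoted forward undervalues GBP, so borrow GBP, convert to AUD at spot, deposit the AUD at 4.91%, and buy GBP forward at 2.1416 to cover the loan.
The gap between the two covered legs is AUD 8,056.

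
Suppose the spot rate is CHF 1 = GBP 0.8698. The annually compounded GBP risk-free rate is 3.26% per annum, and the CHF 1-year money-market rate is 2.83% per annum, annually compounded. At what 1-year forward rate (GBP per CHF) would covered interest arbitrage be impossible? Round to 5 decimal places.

0.87344

T = 1 year.
GBP growth factor: (1 + 0.0326)^1 = 1.032600.
CHF growth factor: (1 + 0.0283)^1 = 1.028300.
CIP: F = S · (grow GBP)/(grow CHF) = 0.8698 × 1.032600/1.028300 = 0.8734372 GBP per CHF.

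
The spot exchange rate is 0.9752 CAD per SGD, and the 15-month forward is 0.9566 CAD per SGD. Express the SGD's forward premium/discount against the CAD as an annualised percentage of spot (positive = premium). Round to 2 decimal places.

-1.53%

T = 15/12 years.
(F − S)/S = (0.9566 − 0.9752)/0.9752 = -0.0190730.
Annualise by dividing by T: -0.0190730 / (15/12) = -0.015258 → -1.53%.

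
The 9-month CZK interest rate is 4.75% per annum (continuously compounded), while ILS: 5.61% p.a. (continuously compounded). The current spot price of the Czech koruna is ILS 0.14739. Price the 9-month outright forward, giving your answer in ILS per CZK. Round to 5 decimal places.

0.14834

T = 9/12 years.
Growth of 1 ILS over T: e^(0.0561×9/12) = 1.0429727.
CZK growth factor: e^(0.0475×9/12) = 1.0362672.
CIP: F = S · (grow ILS)/(grow CZK) = 0.14739 × 1.0429727/1.0362672 = 0.1483437 ILS per CZK.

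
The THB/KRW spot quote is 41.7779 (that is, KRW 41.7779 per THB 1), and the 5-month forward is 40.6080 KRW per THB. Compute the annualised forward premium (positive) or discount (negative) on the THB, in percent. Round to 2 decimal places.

-6.72%

T = 5/12 years.
(F − S)/S = (40.6080 − 41.7779)/41.7779 = -0.0280028.
Annualise by dividing by T: -0.0280028 / (5/12) = -0.067207 → -6.72%.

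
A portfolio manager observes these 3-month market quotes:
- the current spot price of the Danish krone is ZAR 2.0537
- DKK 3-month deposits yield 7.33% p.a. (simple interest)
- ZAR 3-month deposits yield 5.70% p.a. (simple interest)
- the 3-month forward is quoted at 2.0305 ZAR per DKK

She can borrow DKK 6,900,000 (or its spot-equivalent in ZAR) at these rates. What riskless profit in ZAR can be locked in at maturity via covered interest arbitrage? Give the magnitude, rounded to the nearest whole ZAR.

T = 3/12 years.
Route A — deposit DKK, sell forward: 6,900,000 × 1.018325 × 2.0305 = ZAR 14,267,191.50.
Route B — convert at spot, deposit ZAR: 6,900,000 × 2.0537 × 1.014250 = ZAR 14,372,460.05.
The quoted forward undervalues DKK, so borrow DKK, convert to ZAR at spot, deposit the ZAR at 5.70%, and buy DKK forward at 2.0305 to cover the loan.
Arbitrage profit = |14,267,191.50 − 14,372,460.05| = ZAR 105,269.

ZAR 105,269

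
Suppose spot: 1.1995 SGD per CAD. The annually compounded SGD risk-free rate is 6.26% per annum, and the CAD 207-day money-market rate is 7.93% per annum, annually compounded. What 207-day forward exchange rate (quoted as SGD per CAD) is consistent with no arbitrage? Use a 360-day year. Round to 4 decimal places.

T = 207/360 years.
Growth of 1 SGD over T: (1 + 0.0626)^(207/360) = 1.0355299.
Growth of 1 CAD over T: (1 + 0.0793)^(207/360) = 1.0448567.
So F = 1.1995 × 1.0355299 / 1.0448567 = 1.188793 (SGD/CAD).

1.1888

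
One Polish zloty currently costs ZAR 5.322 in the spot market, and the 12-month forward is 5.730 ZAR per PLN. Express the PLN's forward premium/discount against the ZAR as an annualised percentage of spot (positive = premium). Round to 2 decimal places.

T = 1 year.
Period premium: (5.730 − 5.322)/5.322 = 0.0766629.
Per annum: 0.0766629 / 1 = 0.076663 = 7.67%.

+7.67%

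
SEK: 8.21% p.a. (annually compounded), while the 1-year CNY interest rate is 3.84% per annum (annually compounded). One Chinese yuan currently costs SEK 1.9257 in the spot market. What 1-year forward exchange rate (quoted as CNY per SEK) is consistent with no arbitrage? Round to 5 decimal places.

0.49832

T = 1 year.
SEK accumulates by (1 + 0.0821)^1 = 1.082100.
CNY accumulates by (1 + 0.0384)^1 = 1.038400.
Forward (SEK per CNY) = 1.9257 × 1.082100 / 1.038400 = 2.006741.
Invert for CNY per SEK: 1 / 2.006741 = 0.49832.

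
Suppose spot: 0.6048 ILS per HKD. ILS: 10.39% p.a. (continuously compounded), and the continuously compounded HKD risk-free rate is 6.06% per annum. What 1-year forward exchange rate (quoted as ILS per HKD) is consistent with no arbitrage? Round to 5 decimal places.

T = 1 year.
Growth of 1 ILS over T: e^(0.1039×1) = 1.1094895.
Growth of 1 HKD over T: e^(0.0606×1) = 1.0624738.
Forward (ILS per HKD) = 0.6048 × 1.1094895 / 1.0624738 = 0.6315631.

0.63156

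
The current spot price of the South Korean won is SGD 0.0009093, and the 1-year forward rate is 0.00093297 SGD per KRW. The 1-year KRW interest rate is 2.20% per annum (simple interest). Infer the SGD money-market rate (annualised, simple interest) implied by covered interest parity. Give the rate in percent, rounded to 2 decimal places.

T = 1 year.
F/S = 0.00093297/0.0009093 = 1.0260310 = (growth of SGD) / (growth of KRW).
The KRW side grows by 1 + 0.0220×1 = 1.022000.
That pins the SGD growth at 1.0486037.
(1.0486037 − 1)/T = 0.048604, i.e. 4.86%.

4.86%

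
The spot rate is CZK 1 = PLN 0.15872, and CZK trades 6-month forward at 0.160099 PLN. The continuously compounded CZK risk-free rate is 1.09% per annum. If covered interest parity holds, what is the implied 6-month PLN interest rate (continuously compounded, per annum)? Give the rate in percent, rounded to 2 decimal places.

2.82%

T = 6/12 years.
By CIP, F/S equals the PLN-to-CZK growth ratio: 0.160099/0.15872 = 1.0086883.
The CZK side grows by e^(0.0109×6/12) = 1.0054649.
That pins the PLN growth at 1.0142007.
r = ln(1.0142007)/(6/12) = 0.028202 → 2.82%.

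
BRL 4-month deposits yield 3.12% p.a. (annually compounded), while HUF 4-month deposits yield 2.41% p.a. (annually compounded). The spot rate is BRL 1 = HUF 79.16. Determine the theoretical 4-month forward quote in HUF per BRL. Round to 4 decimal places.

T = 4/12 years.
Growth of 1 HUF over T: (1 + 0.0241)^(4/12) = 1.00796965.
Growth of 1 BRL over T: (1 + 0.0312)^(4/12) = 1.01029368.
Forward (HUF per BRL) = 79.16 × 1.00796965 / 1.01029368 = 78.977904.

78.9779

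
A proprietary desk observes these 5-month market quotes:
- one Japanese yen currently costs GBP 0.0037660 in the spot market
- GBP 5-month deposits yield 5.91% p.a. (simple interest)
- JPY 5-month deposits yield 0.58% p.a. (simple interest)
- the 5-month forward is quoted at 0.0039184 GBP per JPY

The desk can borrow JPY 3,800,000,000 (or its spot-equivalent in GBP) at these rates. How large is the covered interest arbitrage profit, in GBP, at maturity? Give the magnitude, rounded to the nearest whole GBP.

GBP 262,701

T = 5/12 years.
Route A — deposit JPY, sell forward: 3,800,000,000 × 1.0024166667 × 0.0039184 = GBP 14,925,903.97.
Route B — convert at spot, deposit GBP: 3,800,000,000 × 0.0037660 × 1.024625 = GBP 14,663,203.45.
The quoted forward overvalues JPY, so borrow GBP, buy JPY at spot, deposit the JPY at 0.58%, and sell the proceeds forward at 0.0039184.
Profit = 14,925,903.97 − 14,663,203.45 = GBP 262,701.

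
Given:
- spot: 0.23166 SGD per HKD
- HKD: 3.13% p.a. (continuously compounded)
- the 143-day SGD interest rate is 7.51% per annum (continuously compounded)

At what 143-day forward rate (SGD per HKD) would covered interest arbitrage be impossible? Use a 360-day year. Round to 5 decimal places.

T = 143/360 years.
Growth of 1 SGD over T: e^(0.0751×143/360) = 1.0302808.
Growth of 1 HKD over T: e^(0.0313×143/360) = 1.0125107.
Forward (SGD per HKD) = 0.23166 × 1.0302808 / 1.0125107 = 0.2357258.

0.23573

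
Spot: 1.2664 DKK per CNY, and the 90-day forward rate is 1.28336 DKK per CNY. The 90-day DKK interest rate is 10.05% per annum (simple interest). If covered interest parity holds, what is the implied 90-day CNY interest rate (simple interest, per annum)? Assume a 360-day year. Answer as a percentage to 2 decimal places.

4.63%

T = 90/360 years.
CIP gives F = S · g_DKK/g_CNY, so g_DKK/g_CNY = 1.28336/1.2664 = 1.0133923.
The DKK side grows by 1 + 0.1005×90/360 = 1.025125.
Hence g_CNY = 1.0115776.
(1.0115776 − 1)/T = 0.046310, i.e. 4.63%.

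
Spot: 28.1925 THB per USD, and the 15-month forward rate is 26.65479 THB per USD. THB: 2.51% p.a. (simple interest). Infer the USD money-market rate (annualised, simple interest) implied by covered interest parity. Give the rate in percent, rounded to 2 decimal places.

7.27%

T = 15/12 years.
By CIP, F/S equals the THB-to-USD growth ratio: 26.65479/28.1925 = 0.9454568.
The THB side grows by 1 + 0.0251×15/12 = 1.031375.
So the USD growth factor = 1.0908748.
(1.0908748 − 1)/T = 0.072700, i.e. 7.27%.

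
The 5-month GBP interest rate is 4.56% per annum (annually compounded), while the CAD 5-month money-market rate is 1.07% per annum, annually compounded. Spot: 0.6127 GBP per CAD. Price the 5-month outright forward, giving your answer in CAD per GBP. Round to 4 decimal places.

1.6092

T = 5/12 years.
GBP accumulates by (1 + 0.0456)^(5/12) = 1.0187532.
CAD accumulates by (1 + 0.0107)^(5/12) = 1.0044445.
So F = 0.6127 × 1.0187532 / 1.0044445 = 0.6214281 (GBP/CAD).
Quoted the other way: 1/0.6214281 = 1.6092 CAD per GBP.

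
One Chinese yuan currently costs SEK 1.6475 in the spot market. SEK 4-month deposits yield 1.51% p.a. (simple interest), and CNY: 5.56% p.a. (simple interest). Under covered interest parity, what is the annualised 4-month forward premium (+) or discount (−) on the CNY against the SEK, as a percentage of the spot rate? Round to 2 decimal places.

-3.98%

T = 4/12 years.
No-arbitrage forward: 1.6475 × 1.0050333 / 1.0185333 = 1.6256635 SEK/CNY.
Annualised premium = (F − S)/S × (1/T) = (1.6256635 − 1.6475)/1.6475 ÷ (4/12) = -3.98%.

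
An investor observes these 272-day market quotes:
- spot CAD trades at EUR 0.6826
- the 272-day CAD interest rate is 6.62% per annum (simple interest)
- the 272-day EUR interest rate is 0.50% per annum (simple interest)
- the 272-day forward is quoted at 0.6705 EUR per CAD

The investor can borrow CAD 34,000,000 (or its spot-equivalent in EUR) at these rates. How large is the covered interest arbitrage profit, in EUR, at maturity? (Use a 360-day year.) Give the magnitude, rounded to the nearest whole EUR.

EUR 641,179

T = 272/360 years.
Keep in CAD, deliver into the forward: 34,000,000·1.0500177778·0.6705 = EUR 23,937,255.28.
Swap to EUR now, deposit: 34,000,000·0.6826·1.0037777778 = EUR 23,296,076.18.
The quoted forward overvalues CAD, so borrow EUR, buy CAD at spot, deposit the CAD at 6.62%, and sell the proceeds forward at 0.6705.
The gap between the two covered legs is EUR 641,179.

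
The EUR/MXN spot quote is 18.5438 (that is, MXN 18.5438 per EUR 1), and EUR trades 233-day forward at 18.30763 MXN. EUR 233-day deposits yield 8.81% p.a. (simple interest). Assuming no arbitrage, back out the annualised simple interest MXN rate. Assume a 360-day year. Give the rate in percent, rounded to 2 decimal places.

T = 233/360 years.
CIP gives F = S · g_MXN/g_EUR, so g_MXN/g_EUR = 18.30763/18.5438 = 0.9872642.
The EUR side grows by 1 + 0.0881×233/360 = 1.0570203.
So the MXN growth factor = 1.0435583.
r = (1.0435583 − 1)/(233/360) = 0.067300 → 6.73%.

6.73%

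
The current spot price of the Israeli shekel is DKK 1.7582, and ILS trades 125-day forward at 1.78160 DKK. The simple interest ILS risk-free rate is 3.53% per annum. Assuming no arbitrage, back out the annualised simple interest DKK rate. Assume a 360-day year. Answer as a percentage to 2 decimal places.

T = 125/360 years.
F/S = 1.7816/1.7582 = 1.0133091 = (growth of DKK) / (growth of ILS).
The ILS side grows by 1 + 0.0353×125/360 = 1.0122569.
That pins the DKK growth at 1.0257291.
r = (1.0257291 − 1)/(125/360) = 0.074100 → 7.41%.

7.41%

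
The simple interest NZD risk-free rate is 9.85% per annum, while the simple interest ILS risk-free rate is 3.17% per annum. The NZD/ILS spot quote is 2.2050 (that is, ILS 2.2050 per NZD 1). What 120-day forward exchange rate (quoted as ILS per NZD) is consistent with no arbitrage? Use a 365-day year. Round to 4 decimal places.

2.1581

T = 120/365 years.
ILS growth factor: 1 + 0.0317×120/365 = 1.0104219.
NZD accumulates by 1 + 0.0985×120/365 = 1.0323836.
CIP: F = S · (grow ILS)/(grow NZD) = 2.205 × 1.0104219/1.0323836 = 2.158093 ILS per NZD.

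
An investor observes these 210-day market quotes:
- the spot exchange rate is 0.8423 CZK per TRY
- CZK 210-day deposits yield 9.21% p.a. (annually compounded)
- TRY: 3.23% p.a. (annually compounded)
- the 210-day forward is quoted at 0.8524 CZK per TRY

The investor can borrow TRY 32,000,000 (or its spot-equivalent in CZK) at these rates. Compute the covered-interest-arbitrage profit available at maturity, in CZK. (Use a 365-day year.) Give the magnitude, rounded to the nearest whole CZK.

CZK 574,797

T = 210/365 years.
Route A — deposit TRY, sell forward: 32,000,000 × 1.018458029 × 0.8524 = CZK 27,780,275.97.
Route B — convert at spot, deposit CZK: 32,000,000 × 0.8423 × 1.0519957557 = CZK 28,355,072.80.
The quoted forward undervalues TRY, so borrow TRY, convert to CZK at spot, deposit the CZK at 9.21%, and buy TRY forward at 0.8524 to cover the loan.
The gap between the two covered legs is CZK 574,797.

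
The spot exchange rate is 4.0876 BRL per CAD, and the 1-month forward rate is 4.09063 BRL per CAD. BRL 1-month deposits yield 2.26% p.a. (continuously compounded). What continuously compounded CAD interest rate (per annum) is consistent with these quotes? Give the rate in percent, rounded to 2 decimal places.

1.37%

T = 1/12 years.
By CIP, F/S equals the BRL-to-CAD growth ratio: 4.09063/4.0876 = 1.0007413.
The BRL side grows by e^(0.0226×1/12) = 1.0018851.
So the CAD growth factor = 1.001143.
r = ln(1.001143)/(1/12) = 0.013708 → 1.37%.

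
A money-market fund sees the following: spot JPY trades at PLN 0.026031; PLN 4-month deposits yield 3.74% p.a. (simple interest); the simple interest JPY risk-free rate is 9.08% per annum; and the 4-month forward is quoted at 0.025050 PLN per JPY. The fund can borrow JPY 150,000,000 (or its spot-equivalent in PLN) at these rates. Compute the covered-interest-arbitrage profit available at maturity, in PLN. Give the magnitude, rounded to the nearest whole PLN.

T = 4/12 years.
Route A — deposit JPY, sell forward: 150,000,000 × 1.030266667 × 0.025050 = PLN 3,871,227.00.
Route B — convert at spot, deposit PLN: 150,000,000 × 0.026031 × 1.012466667 = PLN 3,953,327.97.
The quoted forward undervalues JPY, so borrow JPY, convert to PLN at spot, deposit the PLN at 3.74%, and buy JPY forward at 0.025050 to cover the loan.
The gap between the two covered legs is PLN 82,101.

PLN 82,101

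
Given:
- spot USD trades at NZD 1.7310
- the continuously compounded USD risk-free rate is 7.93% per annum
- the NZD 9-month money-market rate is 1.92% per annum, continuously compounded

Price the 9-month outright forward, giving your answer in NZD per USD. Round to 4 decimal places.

T = 9/12 years.
NZD growth factor: e^(0.0192×9/12) = 1.0145042.
Growth of 1 USD over T: e^(0.0793×9/12) = 1.0612792.
Forward (NZD per USD) = 1.731 × 1.0145042 / 1.0612792 = 1.654708.

1.6547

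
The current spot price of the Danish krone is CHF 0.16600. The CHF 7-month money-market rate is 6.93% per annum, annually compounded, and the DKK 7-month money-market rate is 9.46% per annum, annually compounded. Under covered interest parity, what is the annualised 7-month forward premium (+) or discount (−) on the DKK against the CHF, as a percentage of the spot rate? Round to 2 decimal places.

-2.32%

T = 7/12 years.
CIP forward (CHF per DKK) = 0.166 × 1.0398597/1.0541417 = 0.16375096.
(F − S)/S ÷ T = (0.16375096 − 0.166)/0.166/(7/12) = -0.023226 → -2.32%.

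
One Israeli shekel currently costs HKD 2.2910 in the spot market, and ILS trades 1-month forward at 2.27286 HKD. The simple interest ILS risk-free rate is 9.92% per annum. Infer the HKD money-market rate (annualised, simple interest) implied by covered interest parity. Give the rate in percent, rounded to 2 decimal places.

T = 1/12 years.
CIP gives F = S · g_HKD/g_ILS, so g_HKD/g_ILS = 2.27286/2.291 = 0.9920821.
The ILS side grows by 1 + 0.0992×1/12 = 1.0082667.
Hence g_HKD = 1.0002833.
(1.0002833 − 1)/T = 0.003400, i.e. 0.34%.

0.34%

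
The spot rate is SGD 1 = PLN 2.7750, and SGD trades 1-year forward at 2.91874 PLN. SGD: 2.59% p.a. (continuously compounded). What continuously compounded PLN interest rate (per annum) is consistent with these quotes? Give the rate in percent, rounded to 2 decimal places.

7.64%

T = 1 year.
CIP gives F = S · g_PLN/g_SGD, so g_PLN/g_SGD = 2.91874/2.775 = 1.0517982.
The SGD side grows by e^(0.0259×1) = 1.0262383.
Hence g_PLN = 1.0793956.
r = ln(1.0793956)/1 = 0.076401 → 7.64%.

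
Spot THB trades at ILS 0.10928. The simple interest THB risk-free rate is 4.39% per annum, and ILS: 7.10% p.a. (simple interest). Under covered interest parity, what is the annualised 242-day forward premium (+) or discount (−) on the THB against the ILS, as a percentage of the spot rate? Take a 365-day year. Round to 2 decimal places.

+2.63%

T = 242/365 years.
CIP forward (ILS per THB) = 0.10928 × 1.047074/1.0291063 = 0.11118798.
(F − S)/S ÷ T = (0.11118798 − 0.10928)/0.10928/(242/365) = 0.026334 → 2.63%.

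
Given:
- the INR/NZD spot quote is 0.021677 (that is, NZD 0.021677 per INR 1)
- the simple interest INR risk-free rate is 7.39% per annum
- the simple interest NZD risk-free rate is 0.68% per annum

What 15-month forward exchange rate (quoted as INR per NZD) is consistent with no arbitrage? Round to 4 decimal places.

T = 15/12 years.
NZD accumulates by 1 + 0.0068×15/12 = 1.008500.
INR accumulates by 1 + 0.0739×15/12 = 1.092375.
Forward (NZD per INR) = 0.021677 × 1.008500 / 1.092375 = 0.020012591.
Invert for INR per NZD: 1 / 0.020012591 = 49.9685.

49.9685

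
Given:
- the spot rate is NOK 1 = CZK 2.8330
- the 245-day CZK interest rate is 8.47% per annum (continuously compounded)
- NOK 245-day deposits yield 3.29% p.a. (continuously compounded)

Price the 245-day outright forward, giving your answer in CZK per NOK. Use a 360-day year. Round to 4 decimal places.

2.9347

T = 245/360 years.
CZK accumulates by e^(0.0847×245/360) = 1.0593368.
NOK growth factor: e^(0.0329×245/360) = 1.0226428.
Forward (CZK per NOK) = 2.833 × 1.0593368 / 1.0226428 = 2.934652.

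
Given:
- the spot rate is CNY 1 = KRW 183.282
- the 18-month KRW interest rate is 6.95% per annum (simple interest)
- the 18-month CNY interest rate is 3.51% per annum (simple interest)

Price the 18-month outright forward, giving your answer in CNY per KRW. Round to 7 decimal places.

T = 18/12 years.
KRW accumulates by 1 + 0.0695×18/12 = 1.104250.
CNY growth factor: 1 + 0.0351×18/12 = 1.052650.
Forward (KRW per CNY) = 183.282 × 1.104250 / 1.052650 = 192.2663.
Invert for CNY per KRW: 1 / 192.2663 = 0.0052011.

0.0052011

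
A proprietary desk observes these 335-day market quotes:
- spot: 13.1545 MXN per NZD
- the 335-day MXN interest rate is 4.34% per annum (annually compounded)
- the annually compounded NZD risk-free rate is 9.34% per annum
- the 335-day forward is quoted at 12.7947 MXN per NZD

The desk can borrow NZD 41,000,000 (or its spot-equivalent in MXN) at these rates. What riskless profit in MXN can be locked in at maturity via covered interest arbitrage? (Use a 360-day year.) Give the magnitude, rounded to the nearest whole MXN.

T = 335/360 years.
Route A — deposit NZD, sell forward: 41,000,000 × 1.08664097814 × 12.7947 = MXN 570,033,058.24.
Route B — convert at spot, deposit MXN: 41,000,000 × 13.1545 × 1.04032617247 = MXN 561,083,796.07.
The quoted forward overvalues NZD, so borrow MXN, buy NZD at spot, deposit the NZD at 9.34%, and sell the proceeds forward at 12.7947.
The gap between the two covered legs is MXN 8,949,262.

MXN 8,949,262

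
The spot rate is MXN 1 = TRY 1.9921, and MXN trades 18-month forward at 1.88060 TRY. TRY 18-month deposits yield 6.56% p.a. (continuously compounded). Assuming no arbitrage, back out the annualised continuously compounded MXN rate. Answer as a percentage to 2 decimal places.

10.40%

T = 18/12 years.
By CIP, F/S equals the TRY-to-MXN growth ratio: 1.8806/1.9921 = 0.9440289.
The TRY side grows by e^(0.0656×18/12) = 1.1034041.
Hence g_MXN = 1.1688245.
r = ln(1.1688245)/(18/12) = 0.103999 → 10.40%.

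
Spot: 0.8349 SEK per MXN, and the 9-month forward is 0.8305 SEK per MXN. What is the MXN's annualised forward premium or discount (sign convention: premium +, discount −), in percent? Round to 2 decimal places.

-0.70%

T = 9/12 years.
MXN trades forward at -0.52701% vs spot over the period.
Annualise by dividing by T: -0.0052701 / (9/12) = -0.007027 → -0.70%.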